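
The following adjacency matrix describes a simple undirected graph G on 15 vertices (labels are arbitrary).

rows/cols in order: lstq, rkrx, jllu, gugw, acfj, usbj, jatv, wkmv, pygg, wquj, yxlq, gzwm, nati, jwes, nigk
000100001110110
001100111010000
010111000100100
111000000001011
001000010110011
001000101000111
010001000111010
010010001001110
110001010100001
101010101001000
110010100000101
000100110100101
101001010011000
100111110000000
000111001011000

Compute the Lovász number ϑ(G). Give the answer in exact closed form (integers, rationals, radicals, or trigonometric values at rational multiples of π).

5

deg(acfj) = 6; N(acfj) = {jllu, wkmv, wquj, yxlq, jwes, nigk}.
deg(pygg) = 6; N(pygg) = {lstq, rkrx, usbj, wkmv, wquj, nigk}.
N(gugw) = {lstq, rkrx, jllu, gzwm, jwes, nigk}, |N(gugw)| = 6.
Vertex wkmv has 6 neighbors: rkrx, acfj, pygg, gzwm, nati, jwes.
6-regular, N=15; Kneser-type, 2-subsets of [6].
The 3 distinct eigenvalues: [6.0, 1.0, -3.0].
ϑ = −N·λ_min/(λ_max−λ_min) = −15·(-3)/(6−(-3)) = 5.
Numerically 5.000000000.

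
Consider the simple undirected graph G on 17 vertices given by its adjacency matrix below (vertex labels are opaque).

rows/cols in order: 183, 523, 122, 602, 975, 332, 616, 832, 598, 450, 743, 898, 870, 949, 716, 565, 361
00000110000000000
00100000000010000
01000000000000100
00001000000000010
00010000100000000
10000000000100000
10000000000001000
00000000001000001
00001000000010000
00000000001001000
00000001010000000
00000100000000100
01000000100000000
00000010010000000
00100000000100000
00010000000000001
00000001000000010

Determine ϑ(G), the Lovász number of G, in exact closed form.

17*cos(pi/17)/(cos(pi/17) + 1)

N(832) = {743, 361}, |N(832)| = 2.
Vertex 183 has 2 neighbors: 332, 616.
Vertex 332 has 2 neighbors: 183, 898.
N(598) = {975, 870}, |N(598)| = 2.
G on 17 vertices is 2-regular; a single 17-cycle (edge-transitive).
spec(A) ≈ [2.0, 1.86494, 1.47802, 0.89148, 0.18454, -0.54733, -1.20527, -1.70043, -1.96595] (distinct, 5 d.p.).
Lovász: ϑ = −17(-2*cos(pi/17))/(2+-(-1)*2*cos(pi/17)) = 17*cos(pi/17)/(cos(pi/17) + 1).
Numerically 8.42701.
α=8, χ(Ḡ)=9; ϑ=17*cos(pi/17)/(cos(pi/17) + 1) lies between (both strict).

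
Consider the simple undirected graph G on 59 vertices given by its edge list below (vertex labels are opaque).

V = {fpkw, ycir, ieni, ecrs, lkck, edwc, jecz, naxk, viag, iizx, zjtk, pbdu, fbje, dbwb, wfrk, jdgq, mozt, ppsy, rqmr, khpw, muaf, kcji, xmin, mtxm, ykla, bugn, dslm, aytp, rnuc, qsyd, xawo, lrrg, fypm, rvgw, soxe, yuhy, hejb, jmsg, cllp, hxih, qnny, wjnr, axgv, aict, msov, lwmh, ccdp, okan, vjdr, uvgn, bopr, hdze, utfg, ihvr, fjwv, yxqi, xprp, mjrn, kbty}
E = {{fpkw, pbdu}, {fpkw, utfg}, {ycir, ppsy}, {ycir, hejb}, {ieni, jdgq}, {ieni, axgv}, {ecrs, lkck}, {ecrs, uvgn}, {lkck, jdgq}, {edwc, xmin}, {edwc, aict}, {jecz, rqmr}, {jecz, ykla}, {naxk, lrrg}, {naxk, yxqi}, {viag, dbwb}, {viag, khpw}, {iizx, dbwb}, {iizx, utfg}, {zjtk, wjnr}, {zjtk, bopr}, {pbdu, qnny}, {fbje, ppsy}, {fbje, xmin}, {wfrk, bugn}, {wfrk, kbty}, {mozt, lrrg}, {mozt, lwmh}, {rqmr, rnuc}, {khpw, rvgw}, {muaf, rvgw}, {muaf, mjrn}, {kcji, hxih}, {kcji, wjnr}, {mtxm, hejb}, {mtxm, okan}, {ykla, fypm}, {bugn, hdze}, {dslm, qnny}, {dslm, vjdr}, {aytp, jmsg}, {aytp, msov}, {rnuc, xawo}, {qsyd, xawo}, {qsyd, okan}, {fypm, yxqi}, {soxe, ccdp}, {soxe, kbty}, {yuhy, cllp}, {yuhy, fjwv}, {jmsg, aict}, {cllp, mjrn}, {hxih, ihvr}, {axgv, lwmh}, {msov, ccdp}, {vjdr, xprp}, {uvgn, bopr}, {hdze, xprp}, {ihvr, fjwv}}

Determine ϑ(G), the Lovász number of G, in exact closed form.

N(ecrs) = {lkck, uvgn}, |N(ecrs)| = 2.
deg(qsyd) = 2; N(qsyd) = {xawo, okan}.
Vertex soxe has 2 neighbors: ccdp, kbty.
Vertex pbdu has 2 neighbors: fpkw, qnny.
Every vertex has degree 2 (N=59); a single 59-cycle (edge-transitive).
Distinct eigenvalues (to 3 d.p.): [2.0, 1.989, 1.955, 1.899, 1.821, 1.723, 1.605, 1.47, 1.317, 1.15, 0.969, 0.778, 0.577, 0.371, 0.16, -0.053, -0.265, -0.475, -0.678, -0.875, -1.061, -1.235, -1.395, -1.54, -1.667, -1.775, -1.863, -1.93, -1.975, -1.997].
Lovász (edge-transitive): ϑ = −59·(-2*cos(pi/59))/((2)−(-2*cos(pi/59))) = 59*cos(pi/59)/(cos(pi/59) + 1).
≈ 29.4790799 (to 7 d.p.).
29 ≤ 59*cos(pi/59)/(cos(pi/59) + 1) ≤ 30: both strict.

59*cos(pi/59)/(cos(pi/59) + 1)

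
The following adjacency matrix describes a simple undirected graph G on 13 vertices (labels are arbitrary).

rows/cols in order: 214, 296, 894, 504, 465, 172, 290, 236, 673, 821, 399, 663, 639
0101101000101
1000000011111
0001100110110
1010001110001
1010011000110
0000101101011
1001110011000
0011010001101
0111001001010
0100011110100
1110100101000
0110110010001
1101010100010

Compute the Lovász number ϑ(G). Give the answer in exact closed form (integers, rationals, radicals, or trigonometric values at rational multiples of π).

N(821) = {296, 172, 290, 236, 673, 399}, |N(821)| = 6.
N(172) = {465, 290, 236, 821, 663, 639}, |N(172)| = 6.
deg(236) = 6; N(236) = {894, 504, 172, 821, 399, 639}.
deg(639) = 6; N(639) = {214, 296, 504, 172, 236, 663}.
deg(v) = 6 for all v (|V|=13); Paley(13): SR with (k,λ,μ)=(6,2,3).
spec(A) ≈ [6.0, 1.30278, -2.30278] (distinct, 5 d.p.).
With N=13: ϑ(G) = 13·(-(-sqrt(13)/2 - 1/2))/(6−(-sqrt(13)/2 - 1/2)) = sqrt(13).
Numerically 3.605551275.

sqrt(13)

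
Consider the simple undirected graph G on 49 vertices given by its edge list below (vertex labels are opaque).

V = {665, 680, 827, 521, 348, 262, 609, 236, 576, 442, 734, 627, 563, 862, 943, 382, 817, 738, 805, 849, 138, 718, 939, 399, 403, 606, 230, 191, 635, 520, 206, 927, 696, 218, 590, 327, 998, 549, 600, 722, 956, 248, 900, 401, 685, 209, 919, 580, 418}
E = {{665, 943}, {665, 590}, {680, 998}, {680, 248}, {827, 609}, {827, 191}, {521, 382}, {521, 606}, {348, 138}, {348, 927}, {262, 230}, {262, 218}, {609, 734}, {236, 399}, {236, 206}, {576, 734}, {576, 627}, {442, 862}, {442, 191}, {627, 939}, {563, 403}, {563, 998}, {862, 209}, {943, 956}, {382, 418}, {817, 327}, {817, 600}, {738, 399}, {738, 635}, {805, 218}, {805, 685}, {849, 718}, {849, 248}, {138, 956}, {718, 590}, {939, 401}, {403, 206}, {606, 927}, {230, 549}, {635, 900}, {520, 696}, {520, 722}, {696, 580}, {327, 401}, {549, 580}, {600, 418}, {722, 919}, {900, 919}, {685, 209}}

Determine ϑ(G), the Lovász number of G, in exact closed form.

Vertex 862 has 2 neighbors: 442, 209.
Vertex 521 has 2 neighbors: 382, 606.
Vertex 206 has 2 neighbors: 236, 403.
Vertex 580 has 2 neighbors: 696, 549.
Every vertex has degree 2 (N=49); connected 2-regular on 49 ⇒ C_{49}.
spec(A) ≈ [2.0, 1.984, 1.935, 1.854, 1.743, 1.603, 1.437, 1.247, 1.037, 0.81, 0.569, 0.319, 0.064, -0.192, -0.445, -0.691, -0.925, -1.144, -1.345, -1.523, -1.676, -1.802, -1.898, -1.963, -1.996] (distinct, 3 d.p.).
−49·(-2*cos(pi/49)) / ((2)−(-2*cos(pi/49))) = 49*cos(pi/49)/(cos(pi/49) + 1) = ϑ(G).
≈ 24.474805 (to 6 d.p.).
Sandwich: α(G)=24 ≤ ϑ(G)=49*cos(pi/49)/(cos(pi/49) + 1) ≤ χ(Ḡ)=25 (both strict).

49*cos(pi/49)/(cos(pi/49) + 1)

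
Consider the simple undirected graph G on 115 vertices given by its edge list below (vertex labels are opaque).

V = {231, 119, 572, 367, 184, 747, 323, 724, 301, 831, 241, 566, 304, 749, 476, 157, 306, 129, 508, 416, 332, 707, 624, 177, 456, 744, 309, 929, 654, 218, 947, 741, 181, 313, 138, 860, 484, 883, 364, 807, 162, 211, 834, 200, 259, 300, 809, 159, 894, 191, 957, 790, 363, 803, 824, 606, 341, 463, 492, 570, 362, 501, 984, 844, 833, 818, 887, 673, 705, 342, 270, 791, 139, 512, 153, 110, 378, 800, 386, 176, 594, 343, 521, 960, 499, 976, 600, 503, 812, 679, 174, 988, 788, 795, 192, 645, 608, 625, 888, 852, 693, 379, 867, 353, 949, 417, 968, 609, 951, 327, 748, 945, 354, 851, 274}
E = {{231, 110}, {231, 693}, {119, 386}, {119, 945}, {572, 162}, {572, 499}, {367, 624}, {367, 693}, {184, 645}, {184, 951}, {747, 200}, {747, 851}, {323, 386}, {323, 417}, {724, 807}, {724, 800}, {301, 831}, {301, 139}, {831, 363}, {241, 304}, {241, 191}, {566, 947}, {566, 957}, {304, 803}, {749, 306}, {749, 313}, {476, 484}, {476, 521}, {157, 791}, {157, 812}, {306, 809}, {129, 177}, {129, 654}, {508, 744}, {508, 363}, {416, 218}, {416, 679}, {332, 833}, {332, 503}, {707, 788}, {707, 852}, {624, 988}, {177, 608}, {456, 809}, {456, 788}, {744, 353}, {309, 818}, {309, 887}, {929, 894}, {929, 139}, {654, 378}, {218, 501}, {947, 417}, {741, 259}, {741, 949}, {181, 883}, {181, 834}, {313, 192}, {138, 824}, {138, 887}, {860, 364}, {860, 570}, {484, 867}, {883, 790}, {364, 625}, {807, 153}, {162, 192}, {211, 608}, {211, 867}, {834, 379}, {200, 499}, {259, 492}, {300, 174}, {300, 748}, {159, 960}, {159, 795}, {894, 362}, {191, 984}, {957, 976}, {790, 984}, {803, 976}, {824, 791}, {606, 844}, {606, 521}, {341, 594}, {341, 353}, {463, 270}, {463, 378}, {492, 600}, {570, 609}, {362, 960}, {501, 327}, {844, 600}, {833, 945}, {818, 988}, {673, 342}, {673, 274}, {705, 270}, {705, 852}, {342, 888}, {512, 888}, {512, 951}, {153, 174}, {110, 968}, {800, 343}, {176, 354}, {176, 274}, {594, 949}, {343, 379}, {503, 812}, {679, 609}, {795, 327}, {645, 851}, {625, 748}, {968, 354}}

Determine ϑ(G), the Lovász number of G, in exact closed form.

Vertex 833 has 2 neighbors: 332, 945.
deg(949) = 2; N(949) = {741, 594}.
N(747) = {200, 851}, |N(747)| = 2.
deg(749) = 2; N(749) = {306, 313}.
Every vertex has degree 2 (N=115); a single 115-cycle (edge-transitive).
spec(A) ≈ [2.0, 1.997016, 1.988071, 1.973194, 1.952428, 1.925835, 1.893494, 1.855503, 1.811974, 1.763037, 1.708839, 1.649541, 1.58532, 1.516368, 1.44289, 1.365106, 1.283249, 1.197561, 1.1083, 1.01573, 0.92013, 0.821784, 0.720985, 0.618034, 0.513239, 0.406912, 0.299371, 0.190936, 0.081932, -0.027317, -0.136485, -0.245245, -0.353273, -0.460247, -0.565848, -0.669759, -0.771672, -0.871282, -0.968292, -1.062411, -1.153361, -1.240868, -1.324672, -1.404522, -1.480181, -1.551423, -1.618034, -1.679817, -1.736586, -1.788173, -1.834423, -1.875198, -1.910377, -1.939855, -1.963543, -1.981372, -1.993287, -1.999254] (distinct, 6 d.p.).
ϑ = −N·λ_min/(λ_max−λ_min) = −115·(-2*cos(pi/115))/(2−(-2*cos(pi/115))) = 115*cos(pi/115)/(cos(pi/115) + 1).
= 57.489271… (decimal).
α=57, χ(Ḡ)=58; ϑ=115*cos(pi/115)/(cos(pi/115) + 1) lies between (both strict).

115*cos(pi/115)/(cos(pi/115) + 1)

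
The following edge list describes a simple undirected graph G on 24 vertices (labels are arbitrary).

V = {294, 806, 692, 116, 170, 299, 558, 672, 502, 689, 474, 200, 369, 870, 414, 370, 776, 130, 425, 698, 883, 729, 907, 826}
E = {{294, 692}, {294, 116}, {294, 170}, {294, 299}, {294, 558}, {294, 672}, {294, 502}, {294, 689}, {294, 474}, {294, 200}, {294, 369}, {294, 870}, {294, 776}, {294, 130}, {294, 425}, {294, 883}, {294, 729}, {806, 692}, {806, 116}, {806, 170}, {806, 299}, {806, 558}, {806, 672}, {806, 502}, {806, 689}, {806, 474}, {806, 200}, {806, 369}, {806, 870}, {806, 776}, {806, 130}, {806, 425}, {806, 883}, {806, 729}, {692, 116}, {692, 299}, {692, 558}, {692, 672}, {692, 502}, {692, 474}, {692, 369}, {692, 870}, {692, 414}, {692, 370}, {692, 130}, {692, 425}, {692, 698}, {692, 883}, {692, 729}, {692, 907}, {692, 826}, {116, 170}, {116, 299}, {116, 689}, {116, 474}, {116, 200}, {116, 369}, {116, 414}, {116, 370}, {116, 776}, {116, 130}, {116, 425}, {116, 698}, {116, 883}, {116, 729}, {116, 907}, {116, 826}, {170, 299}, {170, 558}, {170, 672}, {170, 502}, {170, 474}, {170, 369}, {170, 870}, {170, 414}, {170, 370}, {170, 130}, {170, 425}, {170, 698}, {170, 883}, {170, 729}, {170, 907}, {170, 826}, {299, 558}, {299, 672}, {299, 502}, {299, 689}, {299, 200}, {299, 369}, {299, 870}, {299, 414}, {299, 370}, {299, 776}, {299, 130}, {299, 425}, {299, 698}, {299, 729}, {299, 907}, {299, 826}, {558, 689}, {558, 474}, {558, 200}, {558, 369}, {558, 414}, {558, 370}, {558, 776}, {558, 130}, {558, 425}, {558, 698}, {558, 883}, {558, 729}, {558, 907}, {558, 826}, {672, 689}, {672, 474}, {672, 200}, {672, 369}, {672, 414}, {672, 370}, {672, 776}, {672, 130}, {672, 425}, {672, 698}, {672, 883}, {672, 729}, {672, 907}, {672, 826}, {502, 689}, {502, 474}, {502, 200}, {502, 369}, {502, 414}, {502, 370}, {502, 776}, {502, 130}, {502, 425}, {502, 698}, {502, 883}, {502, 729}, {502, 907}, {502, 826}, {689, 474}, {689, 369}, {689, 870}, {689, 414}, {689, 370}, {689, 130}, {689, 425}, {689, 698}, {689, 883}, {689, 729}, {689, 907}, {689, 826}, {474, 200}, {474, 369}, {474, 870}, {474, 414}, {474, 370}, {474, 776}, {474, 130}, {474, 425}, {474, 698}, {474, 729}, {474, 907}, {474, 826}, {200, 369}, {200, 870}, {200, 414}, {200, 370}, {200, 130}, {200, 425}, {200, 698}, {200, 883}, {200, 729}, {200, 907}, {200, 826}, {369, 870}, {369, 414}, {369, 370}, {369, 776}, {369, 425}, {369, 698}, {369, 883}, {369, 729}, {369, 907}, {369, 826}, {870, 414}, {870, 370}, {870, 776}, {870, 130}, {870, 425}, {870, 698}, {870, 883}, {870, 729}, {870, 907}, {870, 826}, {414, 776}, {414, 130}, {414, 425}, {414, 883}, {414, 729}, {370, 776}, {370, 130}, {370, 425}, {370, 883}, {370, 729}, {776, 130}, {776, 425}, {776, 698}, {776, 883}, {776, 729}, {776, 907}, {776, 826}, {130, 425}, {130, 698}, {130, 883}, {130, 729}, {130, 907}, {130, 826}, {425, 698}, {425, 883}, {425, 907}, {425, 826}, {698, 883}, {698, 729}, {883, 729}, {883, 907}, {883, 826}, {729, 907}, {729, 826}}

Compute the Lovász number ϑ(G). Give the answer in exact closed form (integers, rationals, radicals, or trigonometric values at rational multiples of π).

7

Vertex 698 has 17 neighbors: 692, 116, 170, 299, 558, 672, 502, 689, 474, 200, 369, 870, 776, 130, 425, 883, 729.
N(170) = {294, 806, 116, 299, 558, 672, 502, 474, 369, 870, 414, 370, 130, 425, 698, 883, 729, 907, 826}, |N(170)| = 19.
deg(883) = 21; N(883) = {294, 806, 692, 116, 170, 558, 672, 502, 689, 200, 369, 870, 414, 370, 776, 130, 425, 698, 729, 907, 826}.
Vertex 558 has 19 neighbors: 294, 806, 692, 170, 299, 689, 474, 200, 369, 414, 370, 776, 130, 425, 698, 883, 729, 907, 826.
Complete multipartite on [7, 5, 5, 3, 2, 2]: sandwich collapses at ϑ=7.
≈ 7.000000 (to 6 d.p.).
7 ≤ 7 ≤ 7: collapsed.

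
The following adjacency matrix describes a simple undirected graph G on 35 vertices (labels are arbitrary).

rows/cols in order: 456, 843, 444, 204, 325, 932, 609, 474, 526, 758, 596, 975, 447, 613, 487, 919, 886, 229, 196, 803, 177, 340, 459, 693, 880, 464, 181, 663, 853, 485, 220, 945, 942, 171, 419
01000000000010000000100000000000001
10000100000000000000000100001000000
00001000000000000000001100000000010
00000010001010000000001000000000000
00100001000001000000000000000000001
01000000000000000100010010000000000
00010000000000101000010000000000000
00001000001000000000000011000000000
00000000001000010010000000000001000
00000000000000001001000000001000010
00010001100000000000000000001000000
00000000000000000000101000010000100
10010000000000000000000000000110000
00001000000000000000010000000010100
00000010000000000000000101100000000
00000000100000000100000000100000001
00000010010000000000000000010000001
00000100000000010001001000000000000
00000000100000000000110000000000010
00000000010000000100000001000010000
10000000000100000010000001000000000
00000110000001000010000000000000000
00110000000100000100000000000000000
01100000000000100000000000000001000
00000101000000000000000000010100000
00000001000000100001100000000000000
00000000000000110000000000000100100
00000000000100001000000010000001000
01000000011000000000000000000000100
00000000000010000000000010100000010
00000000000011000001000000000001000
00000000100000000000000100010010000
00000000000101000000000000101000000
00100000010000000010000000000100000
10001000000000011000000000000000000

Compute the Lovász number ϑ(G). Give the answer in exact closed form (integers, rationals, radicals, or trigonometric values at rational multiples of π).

deg(177) = 4; N(177) = {456, 975, 196, 464}.
N(464) = {474, 487, 803, 177}, |N(464)| = 4.
deg(843) = 4; N(843) = {456, 932, 693, 853}.
deg(609) = 4; N(609) = {204, 487, 886, 340}.
Every vertex has degree 4 (N=35); Kneser K(7,3) on C(7,3)=35 vertices.
Distinct eigenvalues (to 5 d.p.): [4.0, 2.0, -1.0, -3.0].
With N=35: ϑ(G) = 35·(-1*(-3))/(4−(-3)) = 15.
≈ 15.00000 (to 5 d.p.).

15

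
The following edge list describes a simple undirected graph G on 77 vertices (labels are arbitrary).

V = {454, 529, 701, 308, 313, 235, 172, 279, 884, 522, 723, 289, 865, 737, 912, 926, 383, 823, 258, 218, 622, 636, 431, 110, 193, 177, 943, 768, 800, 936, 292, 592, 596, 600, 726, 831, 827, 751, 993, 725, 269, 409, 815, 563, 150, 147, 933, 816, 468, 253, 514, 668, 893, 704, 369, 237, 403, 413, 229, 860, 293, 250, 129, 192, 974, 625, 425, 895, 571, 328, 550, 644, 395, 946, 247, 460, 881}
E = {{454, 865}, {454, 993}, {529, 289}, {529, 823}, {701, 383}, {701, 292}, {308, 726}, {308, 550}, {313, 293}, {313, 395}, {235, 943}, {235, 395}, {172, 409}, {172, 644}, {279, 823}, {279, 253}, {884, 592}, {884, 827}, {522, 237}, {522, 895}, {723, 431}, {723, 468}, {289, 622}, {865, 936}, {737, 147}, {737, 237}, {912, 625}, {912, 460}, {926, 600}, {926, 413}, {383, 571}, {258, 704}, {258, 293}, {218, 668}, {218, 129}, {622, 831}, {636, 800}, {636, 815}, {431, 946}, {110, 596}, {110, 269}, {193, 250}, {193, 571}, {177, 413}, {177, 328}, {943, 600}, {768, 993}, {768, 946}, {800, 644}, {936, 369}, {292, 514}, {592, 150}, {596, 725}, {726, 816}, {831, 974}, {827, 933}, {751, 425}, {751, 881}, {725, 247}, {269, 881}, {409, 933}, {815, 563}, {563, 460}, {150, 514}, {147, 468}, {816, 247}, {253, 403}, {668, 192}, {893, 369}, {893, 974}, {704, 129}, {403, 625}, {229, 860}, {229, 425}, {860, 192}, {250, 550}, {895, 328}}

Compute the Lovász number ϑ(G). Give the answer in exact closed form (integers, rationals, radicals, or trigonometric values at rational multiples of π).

deg(725) = 2; N(725) = {596, 247}.
N(514) = {292, 150}, |N(514)| = 2.
Vertex 247 has 2 neighbors: 725, 816.
deg(563) = 2; N(563) = {815, 460}.
Every vertex has degree 2 (N=77); this is C_{77}, the 77-cycle.
spec(A) ≈ [2.0, 1.9933, 1.9734, 1.9404, 1.8944, 1.8358, 1.765, 1.6825, 1.5888, 1.4845, 1.3703, 1.247, 1.1154, 0.9764, 0.8308, 0.6798, 0.5242, 0.3651, 0.2036, 0.0408, -0.1223, -0.2846, -0.445, -0.6025, -0.7559, -0.9043, -1.0467, -1.1822, -1.3097, -1.4286, -1.5379, -1.637, -1.7252, -1.8019, -1.8667, -1.919, -1.9585, -1.985, -1.9983] (distinct, 4 d.p.).
−77·(-2*cos(pi/77)) / ((2)−(-2*cos(pi/77))) = 77*cos(pi/77)/(cos(pi/77) + 1) = ϑ(G).
Numerically 38.48397.
Sandwich: α(G)=38 ≤ ϑ(G)=77*cos(pi/77)/(cos(pi/77) + 1) ≤ χ(Ḡ)=39 (both strict).

77*cos(pi/77)/(cos(pi/77) + 1)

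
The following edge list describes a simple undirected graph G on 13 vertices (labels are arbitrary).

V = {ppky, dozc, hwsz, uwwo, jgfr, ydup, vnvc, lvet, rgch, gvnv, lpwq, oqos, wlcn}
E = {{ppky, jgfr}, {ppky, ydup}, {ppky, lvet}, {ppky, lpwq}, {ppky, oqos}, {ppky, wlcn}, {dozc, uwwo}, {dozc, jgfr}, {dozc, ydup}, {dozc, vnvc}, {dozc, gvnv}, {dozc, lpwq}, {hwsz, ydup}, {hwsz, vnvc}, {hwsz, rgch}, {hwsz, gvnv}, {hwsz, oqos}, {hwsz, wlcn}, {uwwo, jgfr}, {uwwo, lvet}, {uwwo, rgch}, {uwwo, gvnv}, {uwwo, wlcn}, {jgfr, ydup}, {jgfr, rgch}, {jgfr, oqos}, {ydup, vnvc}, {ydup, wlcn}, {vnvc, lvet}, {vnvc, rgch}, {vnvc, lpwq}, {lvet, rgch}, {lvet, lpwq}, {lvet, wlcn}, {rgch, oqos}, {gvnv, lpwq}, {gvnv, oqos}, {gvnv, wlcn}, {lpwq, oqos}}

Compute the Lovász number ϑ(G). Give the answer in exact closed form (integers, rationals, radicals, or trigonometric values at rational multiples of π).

sqrt(13)

deg(oqos) = 6; N(oqos) = {ppky, hwsz, jgfr, rgch, gvnv, lpwq}.
Vertex lvet has 6 neighbors: ppky, uwwo, vnvc, rgch, lpwq, wlcn.
N(uwwo) = {dozc, jgfr, lvet, rgch, gvnv, wlcn}, |N(uwwo)| = 6.
N(ppky) = {jgfr, ydup, lvet, lpwq, oqos, wlcn}, |N(ppky)| = 6.
6-regular, N=13; Paley(13): SR with (k,λ,μ)=(6,2,3).
A has 3 distinct eigenvalues ≈ [6.0, 1.303, -2.303].
−13·(-sqrt(13)/2 - 1/2) / ((6)−(-sqrt(13)/2 - 1/2)) = sqrt(13) = ϑ(G).
Numerically 3.60555128.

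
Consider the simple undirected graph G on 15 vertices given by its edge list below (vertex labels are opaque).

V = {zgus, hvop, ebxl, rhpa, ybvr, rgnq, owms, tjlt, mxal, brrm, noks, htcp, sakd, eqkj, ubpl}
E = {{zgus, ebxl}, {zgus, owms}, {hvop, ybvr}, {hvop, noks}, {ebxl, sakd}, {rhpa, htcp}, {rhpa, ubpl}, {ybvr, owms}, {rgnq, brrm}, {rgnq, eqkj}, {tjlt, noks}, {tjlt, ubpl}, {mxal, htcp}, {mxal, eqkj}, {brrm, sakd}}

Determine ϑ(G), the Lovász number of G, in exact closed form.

15*cos(pi/15)/(cos(pi/15) + 1)

Vertex ybvr has 2 neighbors: hvop, owms.
Vertex sakd has 2 neighbors: ebxl, brrm.
N(mxal) = {htcp, eqkj}, |N(mxal)| = 2.
N(ubpl) = {rhpa, tjlt}, |N(ubpl)| = 2.
Regular of degree 2 on 15 vertices: the odd cycle C_{15}.
A has 8 distinct eigenvalues ≈ [2.0, 1.827, 1.338, 0.618, -0.209, -1.0, -1.618, -1.956].
ϑ = −N·λ_min/(λ_max−λ_min) = −15·(-2*cos(pi/15))/(2−(-2*cos(pi/15))) = 15*cos(pi/15)/(cos(pi/15) + 1).
ϑ(G) ≈ 7.41714825.
α=7, χ(Ḡ)=8; ϑ=15*cos(pi/15)/(cos(pi/15) + 1) lies between (both strict).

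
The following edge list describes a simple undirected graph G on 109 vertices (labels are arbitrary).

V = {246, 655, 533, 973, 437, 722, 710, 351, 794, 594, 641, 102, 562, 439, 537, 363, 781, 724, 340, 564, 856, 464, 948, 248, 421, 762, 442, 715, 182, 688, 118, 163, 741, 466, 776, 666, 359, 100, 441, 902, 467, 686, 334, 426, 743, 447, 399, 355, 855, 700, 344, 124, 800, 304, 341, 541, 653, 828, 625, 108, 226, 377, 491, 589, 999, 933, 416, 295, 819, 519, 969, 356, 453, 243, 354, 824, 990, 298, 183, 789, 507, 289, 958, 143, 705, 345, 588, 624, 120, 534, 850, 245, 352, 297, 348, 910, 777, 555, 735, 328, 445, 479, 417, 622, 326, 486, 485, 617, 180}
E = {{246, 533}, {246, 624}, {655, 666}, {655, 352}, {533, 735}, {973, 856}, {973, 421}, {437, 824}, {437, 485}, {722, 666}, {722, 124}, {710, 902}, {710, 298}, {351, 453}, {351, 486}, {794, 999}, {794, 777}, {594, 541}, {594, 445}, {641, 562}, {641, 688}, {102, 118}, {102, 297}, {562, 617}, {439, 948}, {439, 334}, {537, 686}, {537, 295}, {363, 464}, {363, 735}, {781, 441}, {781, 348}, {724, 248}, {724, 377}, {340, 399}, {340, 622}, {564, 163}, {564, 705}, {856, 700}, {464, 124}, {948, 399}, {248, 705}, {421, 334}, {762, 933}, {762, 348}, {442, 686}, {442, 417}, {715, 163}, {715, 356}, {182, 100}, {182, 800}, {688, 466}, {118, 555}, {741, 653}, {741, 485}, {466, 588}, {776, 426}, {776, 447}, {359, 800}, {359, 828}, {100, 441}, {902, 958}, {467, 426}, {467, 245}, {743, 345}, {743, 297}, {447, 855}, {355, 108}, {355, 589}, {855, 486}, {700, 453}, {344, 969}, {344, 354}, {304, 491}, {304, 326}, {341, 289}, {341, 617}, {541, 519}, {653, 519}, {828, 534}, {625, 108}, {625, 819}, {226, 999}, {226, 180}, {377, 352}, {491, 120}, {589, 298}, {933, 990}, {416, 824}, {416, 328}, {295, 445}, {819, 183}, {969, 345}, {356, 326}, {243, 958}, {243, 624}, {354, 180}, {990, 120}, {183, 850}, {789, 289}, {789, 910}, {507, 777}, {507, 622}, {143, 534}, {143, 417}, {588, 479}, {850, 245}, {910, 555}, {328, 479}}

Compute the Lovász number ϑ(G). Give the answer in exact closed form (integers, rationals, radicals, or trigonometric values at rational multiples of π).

109*cos(pi/109)/(cos(pi/109) + 1)

N(564) = {163, 705}, |N(564)| = 2.
N(163) = {564, 715}, |N(163)| = 2.
deg(246) = 2; N(246) = {533, 624}.
Vertex 180 has 2 neighbors: 226, 354.
deg(v) = 2 for all v (|V|=109); connected 2-regular on 109 ⇒ C_{109}.
Distinct eigenvalues (to 4 d.p.): [2.0, 1.9967, 1.9867, 1.9702, 1.9471, 1.9175, 1.8816, 1.8394, 1.7911, 1.7368, 1.6768, 1.6112, 1.5403, 1.4642, 1.3833, 1.2978, 1.208, 1.1141, 1.0166, 0.9157, 0.8117, 0.7051, 0.5961, 0.4851, 0.3725, 0.2587, 0.144, 0.0288, -0.0864, -0.2014, -0.3157, -0.429, -0.5408, -0.6508, -0.7587, -0.8641, -0.9665, -1.0658, -1.1615, -1.2534, -1.3411, -1.4244, -1.5029, -1.5764, -1.6447, -1.7075, -1.7647, -1.816, -1.8612, -1.9003, -1.9331, -1.9594, -1.9793, -1.9925, -1.9992].
−109·(-2*cos(pi/109)) / ((2)−(-2*cos(pi/109))) = 109*cos(pi/109)/(cos(pi/109) + 1) = ϑ(G).
Numerically 54.4887.
Sandwich: α(G)=54 ≤ ϑ(G)=109*cos(pi/109)/(cos(pi/109) + 1) ≤ χ(Ḡ)=55 (both strict).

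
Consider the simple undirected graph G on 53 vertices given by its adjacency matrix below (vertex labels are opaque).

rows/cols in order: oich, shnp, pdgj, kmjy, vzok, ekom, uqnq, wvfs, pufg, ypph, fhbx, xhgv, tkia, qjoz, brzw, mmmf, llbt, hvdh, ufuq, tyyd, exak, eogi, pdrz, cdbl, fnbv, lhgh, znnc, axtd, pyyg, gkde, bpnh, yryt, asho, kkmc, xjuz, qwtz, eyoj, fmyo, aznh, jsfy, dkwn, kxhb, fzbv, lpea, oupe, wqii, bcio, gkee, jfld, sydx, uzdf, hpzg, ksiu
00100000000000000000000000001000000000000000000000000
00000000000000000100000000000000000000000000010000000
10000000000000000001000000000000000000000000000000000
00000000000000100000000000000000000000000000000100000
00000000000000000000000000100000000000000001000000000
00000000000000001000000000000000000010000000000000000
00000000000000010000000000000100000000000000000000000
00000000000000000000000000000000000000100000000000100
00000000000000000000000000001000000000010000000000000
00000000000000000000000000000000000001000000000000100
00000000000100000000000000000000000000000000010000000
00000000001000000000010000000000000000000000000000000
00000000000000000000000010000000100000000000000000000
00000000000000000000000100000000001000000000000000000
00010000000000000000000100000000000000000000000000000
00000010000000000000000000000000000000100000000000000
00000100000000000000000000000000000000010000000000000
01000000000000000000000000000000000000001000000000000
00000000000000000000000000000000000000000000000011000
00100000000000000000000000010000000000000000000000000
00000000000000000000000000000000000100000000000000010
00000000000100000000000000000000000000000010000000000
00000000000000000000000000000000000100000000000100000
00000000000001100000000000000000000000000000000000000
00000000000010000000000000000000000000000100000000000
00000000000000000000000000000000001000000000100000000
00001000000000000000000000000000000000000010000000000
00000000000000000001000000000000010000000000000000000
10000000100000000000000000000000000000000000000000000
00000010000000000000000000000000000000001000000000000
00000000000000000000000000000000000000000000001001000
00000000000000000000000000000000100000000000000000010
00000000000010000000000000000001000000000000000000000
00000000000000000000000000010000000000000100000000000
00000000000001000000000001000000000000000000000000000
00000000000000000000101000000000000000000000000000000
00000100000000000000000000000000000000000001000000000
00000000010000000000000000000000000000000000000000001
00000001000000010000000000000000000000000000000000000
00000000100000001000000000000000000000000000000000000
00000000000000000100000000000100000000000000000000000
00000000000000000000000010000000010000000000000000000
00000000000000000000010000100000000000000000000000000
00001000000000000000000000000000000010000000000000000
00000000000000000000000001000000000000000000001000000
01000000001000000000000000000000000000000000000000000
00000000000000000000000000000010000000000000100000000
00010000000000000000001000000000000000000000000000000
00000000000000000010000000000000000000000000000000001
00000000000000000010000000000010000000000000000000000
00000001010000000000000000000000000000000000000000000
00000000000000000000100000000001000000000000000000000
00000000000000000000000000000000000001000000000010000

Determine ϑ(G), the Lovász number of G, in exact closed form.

N(pufg) = {pyyg, jsfy}, |N(pufg)| = 2.
Vertex ekom has 2 neighbors: llbt, eyoj.
N(asho) = {tkia, yryt}, |N(asho)| = 2.
N(qwtz) = {exak, pdrz}, |N(qwtz)| = 2.
Regular of degree 2 on 53 vertices: this is C_{53}, the 53-cycle.
A has 27 distinct eigenvalues ≈ [2.0, 1.98596, 1.94405, 1.87484, 1.77931, 1.65881, 1.51502, 1.34997, 1.16596, 0.96558, 0.75166, 0.52717, 0.29529, 0.05927, -0.17759, -0.41196, -0.64054, -0.86013, -1.06765, -1.26018, -1.43501, -1.58971, -1.72209, -1.83029, -1.9128, -1.96846, -1.99649].
−53·(-2*cos(pi/53)) / ((2)−(-2*cos(pi/53))) = 53*cos(pi/53)/(cos(pi/53) + 1) = ϑ(G).
≈ 26.47671 (to 5 d.p.).
Sandwich: α(G)=26 ≤ ϑ(G)=53*cos(pi/53)/(cos(pi/53) + 1) ≤ χ(Ḡ)=27 (both strict).

53*cos(pi/53)/(cos(pi/53) + 1)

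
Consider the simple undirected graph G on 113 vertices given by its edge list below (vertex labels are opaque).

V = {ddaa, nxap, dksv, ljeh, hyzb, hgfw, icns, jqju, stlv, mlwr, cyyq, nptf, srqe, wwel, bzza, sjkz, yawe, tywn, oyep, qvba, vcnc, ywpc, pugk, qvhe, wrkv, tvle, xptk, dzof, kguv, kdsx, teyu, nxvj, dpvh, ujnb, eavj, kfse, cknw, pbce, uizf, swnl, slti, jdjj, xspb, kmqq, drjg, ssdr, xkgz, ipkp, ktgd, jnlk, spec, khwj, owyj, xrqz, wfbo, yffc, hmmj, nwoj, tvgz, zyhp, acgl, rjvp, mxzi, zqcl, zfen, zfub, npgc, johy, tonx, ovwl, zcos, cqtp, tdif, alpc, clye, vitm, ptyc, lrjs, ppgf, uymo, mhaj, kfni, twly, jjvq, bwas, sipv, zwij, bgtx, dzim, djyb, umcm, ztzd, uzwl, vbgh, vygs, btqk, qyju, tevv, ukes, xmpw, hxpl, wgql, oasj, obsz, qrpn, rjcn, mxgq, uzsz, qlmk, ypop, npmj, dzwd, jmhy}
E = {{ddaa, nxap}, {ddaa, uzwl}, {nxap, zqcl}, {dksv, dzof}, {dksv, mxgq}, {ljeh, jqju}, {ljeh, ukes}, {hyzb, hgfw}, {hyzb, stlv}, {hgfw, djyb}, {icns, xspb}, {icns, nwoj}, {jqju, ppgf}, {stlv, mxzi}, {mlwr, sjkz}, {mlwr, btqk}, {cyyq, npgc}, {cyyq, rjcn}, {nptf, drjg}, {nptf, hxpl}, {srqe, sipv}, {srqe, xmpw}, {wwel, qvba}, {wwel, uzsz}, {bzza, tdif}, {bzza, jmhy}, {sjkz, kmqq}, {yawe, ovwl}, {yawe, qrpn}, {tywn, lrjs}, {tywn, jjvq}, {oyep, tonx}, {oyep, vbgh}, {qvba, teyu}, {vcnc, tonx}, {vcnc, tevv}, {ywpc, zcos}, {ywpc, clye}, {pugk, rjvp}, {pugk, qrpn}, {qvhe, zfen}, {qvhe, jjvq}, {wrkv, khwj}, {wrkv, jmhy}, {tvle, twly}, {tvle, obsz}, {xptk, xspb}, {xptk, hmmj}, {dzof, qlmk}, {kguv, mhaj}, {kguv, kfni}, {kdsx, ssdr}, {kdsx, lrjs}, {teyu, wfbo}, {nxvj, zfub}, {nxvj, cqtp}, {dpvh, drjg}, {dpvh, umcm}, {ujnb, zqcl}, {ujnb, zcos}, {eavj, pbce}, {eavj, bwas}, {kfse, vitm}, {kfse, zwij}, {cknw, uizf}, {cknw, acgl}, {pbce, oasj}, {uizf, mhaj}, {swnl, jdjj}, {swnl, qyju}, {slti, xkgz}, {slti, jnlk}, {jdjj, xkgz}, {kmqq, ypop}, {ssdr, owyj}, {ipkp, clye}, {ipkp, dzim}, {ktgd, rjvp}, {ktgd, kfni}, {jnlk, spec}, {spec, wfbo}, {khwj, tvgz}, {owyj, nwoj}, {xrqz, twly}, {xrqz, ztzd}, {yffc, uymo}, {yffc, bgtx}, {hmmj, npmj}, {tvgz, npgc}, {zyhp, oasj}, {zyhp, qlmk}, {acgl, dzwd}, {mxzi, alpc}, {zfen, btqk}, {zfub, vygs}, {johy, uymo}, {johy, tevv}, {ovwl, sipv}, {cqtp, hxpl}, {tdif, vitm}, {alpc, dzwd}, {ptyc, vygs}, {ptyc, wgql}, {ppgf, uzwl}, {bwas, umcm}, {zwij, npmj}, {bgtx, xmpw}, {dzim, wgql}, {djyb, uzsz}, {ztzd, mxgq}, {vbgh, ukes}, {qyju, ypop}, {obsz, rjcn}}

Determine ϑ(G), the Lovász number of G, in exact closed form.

113*cos(pi/113)/(cos(pi/113) + 1)

Vertex nptf has 2 neighbors: drjg, hxpl.
N(dzof) = {dksv, qlmk}, |N(dzof)| = 2.
N(owyj) = {ssdr, nwoj}, |N(owyj)| = 2.
Vertex lrjs has 2 neighbors: tywn, kdsx.
deg(v) = 2 for all v (|V|=113); a single 113-cycle (edge-transitive).
The 57 distinct eigenvalues: [2.0, 1.9969, 1.9876, 1.9722, 1.9507, 1.9232, 1.8897, 1.8504, 1.8054, 1.7548, 1.6987, 1.6374, 1.5711, 1.4999, 1.424, 1.3438, 1.2594, 1.1711, 1.0792, 0.9839, 0.8856, 0.7846, 0.6811, 0.5756, 0.4682, 0.3595, 0.2496, 0.1389, 0.0278, -0.0834, -0.1943, -0.3046, -0.414, -0.5221, -0.6286, -0.7331, -0.8354, -0.9351, -1.0319, -1.1255, -1.2157, -1.3021, -1.3844, -1.4625, -1.5361, -1.6049, -1.6687, -1.7274, -1.7807, -1.8286, -1.8708, -1.9072, -1.9377, -1.9622, -1.9807, -1.993, -1.9992].
Lovász: ϑ = −113(-2*cos(pi/113))/(2+-(-1)*2*cos(pi/113)) = 113*cos(pi/113)/(cos(pi/113) + 1).
≈ 56.48908 (to 5 d.p.).
Lovász sandwich 56 ≤ 113*cos(pi/113)/(cos(pi/113) + 1) ≤ 57: both strict.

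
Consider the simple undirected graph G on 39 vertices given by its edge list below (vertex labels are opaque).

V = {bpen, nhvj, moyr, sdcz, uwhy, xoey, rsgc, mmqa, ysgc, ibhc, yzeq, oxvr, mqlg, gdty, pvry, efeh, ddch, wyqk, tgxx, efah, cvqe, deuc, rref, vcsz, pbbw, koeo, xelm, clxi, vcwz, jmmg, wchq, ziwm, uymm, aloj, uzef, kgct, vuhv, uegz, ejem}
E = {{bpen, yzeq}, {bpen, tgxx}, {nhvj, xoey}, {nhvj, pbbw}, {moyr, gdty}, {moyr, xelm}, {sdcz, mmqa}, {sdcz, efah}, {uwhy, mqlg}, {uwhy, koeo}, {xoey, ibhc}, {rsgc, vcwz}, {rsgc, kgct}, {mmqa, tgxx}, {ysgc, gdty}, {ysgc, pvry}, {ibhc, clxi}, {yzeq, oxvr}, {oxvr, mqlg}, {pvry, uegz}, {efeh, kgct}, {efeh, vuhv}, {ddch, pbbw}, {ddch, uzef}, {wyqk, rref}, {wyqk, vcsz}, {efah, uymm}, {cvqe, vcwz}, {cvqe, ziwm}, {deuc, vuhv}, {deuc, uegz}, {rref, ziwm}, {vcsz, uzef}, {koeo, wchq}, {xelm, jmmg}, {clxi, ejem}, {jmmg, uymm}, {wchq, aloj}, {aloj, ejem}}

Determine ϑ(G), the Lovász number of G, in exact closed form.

39*cos(pi/39)/(cos(pi/39) + 1)

deg(deuc) = 2; N(deuc) = {vuhv, uegz}.
N(pvry) = {ysgc, uegz}, |N(pvry)| = 2.
Vertex efah has 2 neighbors: sdcz, uymm.
Vertex rref has 2 neighbors: wyqk, ziwm.
deg(v) = 2 for all v (|V|=39); connected 2-regular on 39 ⇒ C_{39}.
The 20 distinct eigenvalues: [2.0, 1.974, 1.897, 1.771, 1.599, 1.385, 1.136, 0.857, 0.556, 0.241, -0.081, -0.4, -0.709, -1.0, -1.265, -1.497, -1.69, -1.84, -1.942, -1.994].
λ_max=2, λ_min=-2*cos(pi/39); ϑ = −39·λ_min/(λ_max−λ_min) = 39*cos(pi/39)/(cos(pi/39) + 1).
≈ 19.46833 (to 5 d.p.).
Lovász sandwich 19 ≤ 39*cos(pi/39)/(cos(pi/39) + 1) ≤ 20: both strict.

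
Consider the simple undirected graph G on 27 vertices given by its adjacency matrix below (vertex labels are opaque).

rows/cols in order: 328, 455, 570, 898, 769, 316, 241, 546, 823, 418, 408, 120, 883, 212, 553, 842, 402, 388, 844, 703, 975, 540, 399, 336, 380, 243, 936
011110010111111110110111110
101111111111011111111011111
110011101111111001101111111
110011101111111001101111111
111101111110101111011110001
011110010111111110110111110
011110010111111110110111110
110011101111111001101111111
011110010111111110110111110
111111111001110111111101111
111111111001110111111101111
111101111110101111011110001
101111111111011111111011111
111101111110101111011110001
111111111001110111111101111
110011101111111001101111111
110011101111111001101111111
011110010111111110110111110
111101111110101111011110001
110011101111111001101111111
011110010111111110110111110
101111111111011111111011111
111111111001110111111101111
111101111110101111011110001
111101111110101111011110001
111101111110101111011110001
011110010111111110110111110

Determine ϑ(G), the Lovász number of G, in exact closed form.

7

N(380) = {328, 455, 570, 898, 316, 241, 546, 823, 418, 408, 883, 553, 842, 402, 388, 703, 975, 540, 399, 936}, |N(380)| = 20.
N(243) = {328, 455, 570, 898, 316, 241, 546, 823, 418, 408, 883, 553, 842, 402, 388, 703, 975, 540, 399, 936}, |N(243)| = 20.
deg(844) = 20; N(844) = {328, 455, 570, 898, 316, 241, 546, 823, 418, 408, 883, 553, 842, 402, 388, 703, 975, 540, 399, 936}.
Vertex 408 has 23 neighbors: 328, 455, 570, 898, 769, 316, 241, 546, 823, 120, 883, 212, 842, 402, 388, 844, 703, 975, 540, 336, 380, 243, 936.
5 parts of sizes [7, 7, 6, 4, 3]; α(G) = 7 = ϑ (perfect).
≈ 7.0000 (to 4 d.p.).
Lovász sandwich 7 ≤ 7 ≤ 7: collapsed.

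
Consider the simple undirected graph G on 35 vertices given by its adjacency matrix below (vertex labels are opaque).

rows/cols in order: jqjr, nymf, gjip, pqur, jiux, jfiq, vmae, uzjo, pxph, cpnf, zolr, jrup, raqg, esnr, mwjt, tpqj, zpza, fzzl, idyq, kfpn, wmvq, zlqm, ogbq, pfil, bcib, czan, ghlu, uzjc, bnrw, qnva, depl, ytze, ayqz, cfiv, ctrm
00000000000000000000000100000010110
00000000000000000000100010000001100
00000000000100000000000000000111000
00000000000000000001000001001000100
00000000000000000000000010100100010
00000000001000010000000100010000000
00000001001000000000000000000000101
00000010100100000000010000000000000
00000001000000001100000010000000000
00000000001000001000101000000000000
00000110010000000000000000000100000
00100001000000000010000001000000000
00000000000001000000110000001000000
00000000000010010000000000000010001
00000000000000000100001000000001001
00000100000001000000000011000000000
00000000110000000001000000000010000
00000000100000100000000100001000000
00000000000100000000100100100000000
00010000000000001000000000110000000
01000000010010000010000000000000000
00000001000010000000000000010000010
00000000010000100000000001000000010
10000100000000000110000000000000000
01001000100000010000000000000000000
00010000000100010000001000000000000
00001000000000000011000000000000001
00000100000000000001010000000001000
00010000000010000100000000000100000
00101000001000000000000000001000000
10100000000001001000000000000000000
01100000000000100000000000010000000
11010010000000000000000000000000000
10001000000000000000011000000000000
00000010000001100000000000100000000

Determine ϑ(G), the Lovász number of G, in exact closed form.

15

Vertex pxph has 4 neighbors: uzjo, zpza, fzzl, bcib.
Vertex ctrm has 4 neighbors: vmae, esnr, mwjt, ghlu.
N(pqur) = {kfpn, czan, bnrw, ayqz}, |N(pqur)| = 4.
N(raqg) = {esnr, wmvq, zlqm, bnrw}, |N(raqg)| = 4.
G on 35 vertices is 4-regular; this is K(7,3), the Kneser graph.
The 4 distinct eigenvalues: [4.0, 2.0, -1.0, -3.0].
ϑ = −N·λ_min/(λ_max−λ_min) = −35·(-3)/(4−(-3)) = 15.
Numerically 15.0000000.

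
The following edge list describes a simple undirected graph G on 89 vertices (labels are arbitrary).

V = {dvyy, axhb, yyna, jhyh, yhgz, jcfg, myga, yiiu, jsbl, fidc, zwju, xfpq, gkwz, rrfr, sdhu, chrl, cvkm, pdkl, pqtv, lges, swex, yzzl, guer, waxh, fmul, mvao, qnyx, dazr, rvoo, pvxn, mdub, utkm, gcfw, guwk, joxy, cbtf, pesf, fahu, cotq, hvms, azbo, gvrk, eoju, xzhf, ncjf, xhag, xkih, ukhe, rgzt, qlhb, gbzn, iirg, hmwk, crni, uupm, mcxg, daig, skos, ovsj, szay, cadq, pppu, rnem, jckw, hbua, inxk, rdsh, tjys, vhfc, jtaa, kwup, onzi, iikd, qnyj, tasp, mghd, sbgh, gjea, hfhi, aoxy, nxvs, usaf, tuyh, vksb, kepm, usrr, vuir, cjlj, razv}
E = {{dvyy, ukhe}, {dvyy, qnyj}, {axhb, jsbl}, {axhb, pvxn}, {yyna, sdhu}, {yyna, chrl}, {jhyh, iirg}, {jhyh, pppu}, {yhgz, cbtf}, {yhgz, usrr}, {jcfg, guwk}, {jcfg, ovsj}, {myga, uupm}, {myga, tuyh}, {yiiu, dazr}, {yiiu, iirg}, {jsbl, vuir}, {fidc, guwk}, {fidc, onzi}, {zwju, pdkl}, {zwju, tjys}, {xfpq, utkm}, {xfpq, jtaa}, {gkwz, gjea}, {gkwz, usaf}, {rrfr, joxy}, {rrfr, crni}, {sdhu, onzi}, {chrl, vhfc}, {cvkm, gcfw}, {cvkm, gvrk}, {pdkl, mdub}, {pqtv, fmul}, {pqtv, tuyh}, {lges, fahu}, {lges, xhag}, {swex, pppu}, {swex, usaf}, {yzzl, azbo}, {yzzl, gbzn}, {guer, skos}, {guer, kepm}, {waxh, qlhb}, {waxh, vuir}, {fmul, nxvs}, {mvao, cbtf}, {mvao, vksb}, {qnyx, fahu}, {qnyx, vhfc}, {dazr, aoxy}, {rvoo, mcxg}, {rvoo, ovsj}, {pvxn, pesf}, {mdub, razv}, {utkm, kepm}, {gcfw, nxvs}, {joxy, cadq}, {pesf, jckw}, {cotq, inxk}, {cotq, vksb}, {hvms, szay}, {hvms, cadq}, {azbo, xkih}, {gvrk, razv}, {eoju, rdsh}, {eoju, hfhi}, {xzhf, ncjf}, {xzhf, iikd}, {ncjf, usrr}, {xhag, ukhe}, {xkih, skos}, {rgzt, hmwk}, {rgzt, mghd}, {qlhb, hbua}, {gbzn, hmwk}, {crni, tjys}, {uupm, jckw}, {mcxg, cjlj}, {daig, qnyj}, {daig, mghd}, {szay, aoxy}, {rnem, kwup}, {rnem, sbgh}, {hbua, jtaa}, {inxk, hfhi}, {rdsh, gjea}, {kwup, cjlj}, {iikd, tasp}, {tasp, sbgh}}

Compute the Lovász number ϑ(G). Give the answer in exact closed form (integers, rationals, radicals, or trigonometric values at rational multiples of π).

89*cos(pi/89)/(cos(pi/89) + 1)

deg(mdub) = 2; N(mdub) = {pdkl, razv}.
deg(usaf) = 2; N(usaf) = {gkwz, swex}.
N(xfpq) = {utkm, jtaa}, |N(xfpq)| = 2.
deg(cjlj) = 2; N(cjlj) = {mcxg, kwup}.
89-vertex 2-regular graph: the odd cycle C_{89}.
Distinct eigenvalues (to 3 d.p.): [2.0, 1.995, 1.98, 1.955, 1.921, 1.877, 1.823, 1.761, 1.689, 1.61, 1.522, 1.427, 1.324, 1.215, 1.1, 0.98, 0.854, 0.724, 0.591, 0.455, 0.316, 0.176, 0.035, -0.106, -0.246, -0.386, -0.523, -0.658, -0.79, -0.917, -1.04, -1.158, -1.27, -1.376, -1.475, -1.567, -1.651, -1.726, -1.793, -1.851, -1.9, -1.939, -1.969, -1.989, -1.999].
With N=89: ϑ(G) = 89·(-(-1)*2*cos(pi/89))/(2−(-2*cos(pi/89))) = 89*cos(pi/89)/(cos(pi/89) + 1).
≈ 44.486135317 (to 9 d.p.).
α=44, χ(Ḡ)=45; ϑ=89*cos(pi/89)/(cos(pi/89) + 1) lies between (both strict).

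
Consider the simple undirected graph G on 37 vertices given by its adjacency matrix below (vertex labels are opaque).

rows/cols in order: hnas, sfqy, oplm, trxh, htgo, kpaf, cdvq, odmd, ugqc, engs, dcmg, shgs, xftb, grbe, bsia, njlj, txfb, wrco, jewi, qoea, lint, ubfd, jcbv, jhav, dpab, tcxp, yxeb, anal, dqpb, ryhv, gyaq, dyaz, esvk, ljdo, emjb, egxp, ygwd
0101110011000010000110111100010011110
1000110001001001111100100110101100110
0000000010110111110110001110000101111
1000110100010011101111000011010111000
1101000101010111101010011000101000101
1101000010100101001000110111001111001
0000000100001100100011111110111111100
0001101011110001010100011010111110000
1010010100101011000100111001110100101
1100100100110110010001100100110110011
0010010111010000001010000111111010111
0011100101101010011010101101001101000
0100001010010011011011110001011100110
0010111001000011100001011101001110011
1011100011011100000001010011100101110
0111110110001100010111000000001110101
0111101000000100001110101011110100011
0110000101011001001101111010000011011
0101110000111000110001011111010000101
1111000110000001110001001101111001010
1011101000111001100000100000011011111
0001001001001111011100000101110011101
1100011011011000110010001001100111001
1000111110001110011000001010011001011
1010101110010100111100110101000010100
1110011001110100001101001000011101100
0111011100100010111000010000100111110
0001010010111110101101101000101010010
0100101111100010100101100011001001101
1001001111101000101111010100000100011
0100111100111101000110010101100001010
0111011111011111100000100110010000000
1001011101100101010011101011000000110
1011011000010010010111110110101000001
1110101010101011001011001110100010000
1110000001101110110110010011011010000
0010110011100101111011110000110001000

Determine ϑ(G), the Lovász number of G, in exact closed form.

sqrt(37)

Vertex esvk has 18 neighbors: hnas, trxh, kpaf, cdvq, odmd, engs, dcmg, grbe, njlj, wrco, lint, ubfd, jcbv, dpab, yxeb, anal, emjb, egxp.
N(jhav) = {hnas, htgo, kpaf, cdvq, odmd, ugqc, xftb, grbe, bsia, wrco, jewi, dpab, yxeb, ryhv, gyaq, ljdo, egxp, ygwd}, |N(jhav)| = 18.
Vertex jcbv has 18 neighbors: hnas, sfqy, kpaf, cdvq, ugqc, engs, shgs, xftb, txfb, wrco, lint, dpab, anal, dqpb, dyaz, esvk, ljdo, ygwd.
N(ygwd) = {oplm, htgo, kpaf, ugqc, engs, dcmg, grbe, njlj, txfb, wrco, jewi, lint, ubfd, jcbv, jhav, dqpb, ryhv, ljdo}, |N(ygwd)| = 18.
Regular of degree 18 on 37 vertices: Paley(37): SR with (k,λ,μ)=(18,8,9).
spec(A) ≈ [18.0, 2.541, -3.541] (distinct, 3 d.p.).
λ_max=18, λ_min=-sqrt(37)/2 - 1/2; ϑ = −37·λ_min/(λ_max−λ_min) = sqrt(37).
Numerically 6.0828.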